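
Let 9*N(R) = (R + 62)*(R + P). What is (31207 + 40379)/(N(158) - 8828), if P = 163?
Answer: -107379/1472 ≈ -72.948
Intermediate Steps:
N(R) = (62 + R)*(163 + R)/9 (N(R) = ((R + 62)*(R + 163))/9 = ((62 + R)*(163 + R))/9 = (62 + R)*(163 + R)/9)
(31207 + 40379)/(N(158) - 8828) = (31207 + 40379)/((10106/9 + 25*158 + (⅑)*158²) - 8828) = 71586/((10106/9 + 3950 + (⅑)*24964) - 8828) = 71586/((10106/9 + 3950 + 24964/9) - 8828) = 71586/(23540/3 - 8828) = 71586/(-2944/3) = 71586*(-3/2944) = -107379/1472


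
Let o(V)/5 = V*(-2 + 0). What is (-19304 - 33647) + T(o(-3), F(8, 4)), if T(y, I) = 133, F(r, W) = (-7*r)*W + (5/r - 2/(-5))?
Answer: -52818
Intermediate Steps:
F(r, W) = 2/5 + 5/r - 7*W*r (F(r, W) = -7*W*r + (5/r - 2*(-1/5)) = -7*W*r + (5/r + 2/5) = -7*W*r + (2/5 + 5/r) = 2/5 + 5/r - 7*W*r)
o(V) = -10*V (o(V) = 5*(V*(-2 + 0)) = 5*(V*(-2)) = 5*(-2*V) = -10*V)
(-19304 - 33647) + T(o(-3), F(8, 4)) = (-19304 - 33647) + 133 = -52951 + 133 = -52818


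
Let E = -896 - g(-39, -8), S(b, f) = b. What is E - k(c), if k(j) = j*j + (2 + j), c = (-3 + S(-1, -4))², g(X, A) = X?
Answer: -1131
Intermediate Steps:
c = 16 (c = (-3 - 1)² = (-4)² = 16)
k(j) = 2 + j + j² (k(j) = j² + (2 + j) = 2 + j + j²)
E = -857 (E = -896 - 1*(-39) = -896 + 39 = -857)
E - k(c) = -857 - (2 + 16 + 16²) = -857 - (2 + 16 + 256) = -857 - 1*274 = -857 - 274 = -1131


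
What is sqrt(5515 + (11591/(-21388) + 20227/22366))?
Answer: 3*sqrt(8764528465435326105)/119591002 ≈ 74.266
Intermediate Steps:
sqrt(5515 + (11591/(-21388) + 20227/22366)) = sqrt(5515 + (11591*(-1/21388) + 20227*(1/22366))) = sqrt(5515 + (-11591/21388 + 20227/22366)) = sqrt(5515 + 86685385/239182004) = sqrt(1319175437445/239182004) = 3*sqrt(8764528465435326105)/119591002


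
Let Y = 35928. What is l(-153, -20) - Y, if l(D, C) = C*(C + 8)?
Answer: -35688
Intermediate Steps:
l(D, C) = C*(8 + C)
l(-153, -20) - Y = -20*(8 - 20) - 1*35928 = -20*(-12) - 35928 = 240 - 35928 = -35688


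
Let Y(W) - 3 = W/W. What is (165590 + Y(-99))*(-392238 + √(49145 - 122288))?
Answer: -64952259372 + 1490346*I*√903 ≈ -6.4952e+10 + 4.4785e+7*I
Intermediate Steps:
Y(W) = 4 (Y(W) = 3 + W/W = 3 + 1 = 4)
(165590 + Y(-99))*(-392238 + √(49145 - 122288)) = (165590 + 4)*(-392238 + √(49145 - 122288)) = 165594*(-392238 + √(-73143)) = 165594*(-392238 + 9*I*√903) = -64952259372 + 1490346*I*√903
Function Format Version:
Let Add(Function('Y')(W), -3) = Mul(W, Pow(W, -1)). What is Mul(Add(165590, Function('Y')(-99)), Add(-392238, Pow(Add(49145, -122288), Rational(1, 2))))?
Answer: Add(-64952259372, Mul(1490346, I, Pow(903, Rational(1, 2)))) ≈ Add(-6.4952e+10, Mul(4.4785e+7, I))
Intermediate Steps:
Function('Y')(W) = 4 (Function('Y')(W) = Add(3, Mul(W, Pow(W, -1))) = Add(3, 1) = 4)
Mul(Add(165590, Function('Y')(-99)), Add(-392238, Pow(Add(49145, -122288), Rational(1, 2)))) = Mul(Add(165590, 4), Add(-392238, Pow(Add(49145, -122288), Rational(1, 2)))) = Mul(165594, Add(-392238, Pow(-73143, Rational(1, 2)))) = Mul(165594, Add(-392238, Mul(9, I, Pow(903, Rational(1, 2))))) = Add(-64952259372, Mul(1490346, I, Pow(903, Rational(1, 2))))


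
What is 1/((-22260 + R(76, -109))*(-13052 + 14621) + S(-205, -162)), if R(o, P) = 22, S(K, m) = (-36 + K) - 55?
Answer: -1/34891718 ≈ -2.8660e-8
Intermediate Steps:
S(K, m) = -91 + K
1/((-22260 + R(76, -109))*(-13052 + 14621) + S(-205, -162)) = 1/((-22260 + 22)*(-13052 + 14621) + (-91 - 205)) = 1/(-22238*1569 - 296) = 1/(-34891422 - 296) = 1/(-34891718) = -1/34891718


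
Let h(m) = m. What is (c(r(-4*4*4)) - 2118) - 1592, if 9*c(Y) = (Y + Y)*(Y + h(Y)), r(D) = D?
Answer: -17006/9 ≈ -1889.6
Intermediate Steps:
c(Y) = 4*Y²/9 (c(Y) = ((Y + Y)*(Y + Y))/9 = ((2*Y)*(2*Y))/9 = (4*Y²)/9 = 4*Y²/9)
(c(r(-4*4*4)) - 2118) - 1592 = (4*(-4*4*4)²/9 - 2118) - 1592 = (4*(-16*4)²/9 - 2118) - 1592 = ((4/9)*(-64)² - 2118) - 1592 = ((4/9)*4096 - 2118) - 1592 = (16384/9 - 2118) - 1592 = -2678/9 - 1592 = -17006/9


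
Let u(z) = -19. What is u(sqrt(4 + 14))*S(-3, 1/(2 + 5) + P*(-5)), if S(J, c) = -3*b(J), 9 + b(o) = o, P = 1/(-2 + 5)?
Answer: -684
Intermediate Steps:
P = 1/3 ≈ 0.33333
b(o) = -9 + o
S(J, c) = 27 - 3*J (S(J, c) = -3*(-9 + J) = 27 - 3*J)
u(sqrt(4 + 14))*S(-3, 1/(2 + 5) + P*(-5)) = -19*(27 - 3*(-3)) = -19*(27 + 9) = -19*36 = -684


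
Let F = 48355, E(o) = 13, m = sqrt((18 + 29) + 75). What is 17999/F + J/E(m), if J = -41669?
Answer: -2014670508/628615 ≈ -3204.9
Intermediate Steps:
m = sqrt(122) (m = sqrt(47 + 75) = sqrt(122) ≈ 11.045)
17999/F + J/E(m) = 17999/48355 - 41669/13 = -2014670508/628615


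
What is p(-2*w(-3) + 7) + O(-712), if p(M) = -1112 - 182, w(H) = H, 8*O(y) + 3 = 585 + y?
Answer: -5241/4 ≈ -1310.3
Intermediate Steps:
O(y) = 291/4 + y/8 (O(y) = -3/8 + (585 + y)/8 = -3/8 + (585/8 + y/8) = 291/4 + y/8)
p(M) = -1294
p(-2*w(-3) + 7) + O(-712) = -1294 + (291/4 + (⅛)*(-712)) = -1294 + (291/4 - 89) = -1294 - 65/4 = -5241/4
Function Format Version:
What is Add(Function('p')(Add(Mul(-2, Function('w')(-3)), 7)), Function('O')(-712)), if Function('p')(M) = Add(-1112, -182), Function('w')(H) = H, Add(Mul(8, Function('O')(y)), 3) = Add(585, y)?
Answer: Rational(-5241, 4) ≈ -1310.3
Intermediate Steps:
Function('O')(y) = Add(Rational(291, 4), Mul(Rational(1, 8), y)) (Function('O')(y) = Add(Rational(-3, 8), Mul(Rational(1, 8), Add(585, y))) = Add(Rational(-3, 8), Add(Rational(585, 8), Mul(Rational(1, 8), y))) = Add(Rational(291, 4), Mul(Rational(1, 8), y)))
Function('p')(M) = -1294
Add(Function('p')(Add(Mul(-2, Function('w')(-3)), 7)), Function('O')(-712)) = Add(-1294, Add(Rational(291, 4), Mul(Rational(1, 8), -712))) = Add(-1294, Add(Rational(291, 4), -89)) = Add(-1294, Rational(-65, 4)) = Rational(-5241, 4)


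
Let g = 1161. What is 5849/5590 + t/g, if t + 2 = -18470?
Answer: -2243437/150930 ≈ -14.864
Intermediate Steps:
t = -18472 (t = -2 - 18470 = -18472)
5849/5590 + t/g = 5849/5590 - 18472/1161 = -2243437/150930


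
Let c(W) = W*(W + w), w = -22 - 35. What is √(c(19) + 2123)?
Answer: √1401 ≈ 37.430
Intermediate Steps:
w = -57
c(W) = W*(-57 + W) (c(W) = W*(W - 57) = W*(-57 + W))
√(c(19) + 2123) = √(19*(-57 + 19) + 2123) = √(19*(-38) + 2123) = √(-722 + 2123) = √1401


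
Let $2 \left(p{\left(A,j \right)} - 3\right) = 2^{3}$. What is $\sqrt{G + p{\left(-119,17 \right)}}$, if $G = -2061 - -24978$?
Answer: $2 \sqrt{5731} \approx 151.41$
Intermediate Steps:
$p{\left(A,j \right)} = 7$ ($p{\left(A,j \right)} = 3 + \frac{2^{3}}{2} = 3 + \frac{1}{2} \cdot 8 = 3 + 4 = 7$)
$G = 22917$ ($G = -2061 + 24978 = 22917$)
$\sqrt{G + p{\left(-119,17 \right)}} = \sqrt{22917 + 7} = \sqrt{22924} = 2 \sqrt{5731}$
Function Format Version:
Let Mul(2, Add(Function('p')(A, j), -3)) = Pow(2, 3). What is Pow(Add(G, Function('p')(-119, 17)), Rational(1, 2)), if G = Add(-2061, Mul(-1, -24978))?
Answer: Mul(2, Pow(5731, Rational(1, 2))) ≈ 151.41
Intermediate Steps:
Function('p')(A, j) = 7 (Function('p')(A, j) = Add(3, Mul(Rational(1, 2), Pow(2, 3))) = Add(3, Mul(Rational(1, 2), 8)) = Add(3, 4) = 7)
G = 22917 (G = Add(-2061, 24978) = 22917)
Pow(Add(G, Function('p')(-119, 17)), Rational(1, 2)) = Pow(Add(22917, 7), Rational(1, 2)) = Pow(22924, Rational(1, 2)) = Mul(2, Pow(5731, Rational(1, 2)))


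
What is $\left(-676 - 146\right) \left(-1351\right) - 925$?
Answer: $1109597$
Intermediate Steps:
$\left(-676 - 146\right) \left(-1351\right) - 925 = \left(-822\right) \left(-1351\right) - 925 = 1110522 - 925 = 1109597$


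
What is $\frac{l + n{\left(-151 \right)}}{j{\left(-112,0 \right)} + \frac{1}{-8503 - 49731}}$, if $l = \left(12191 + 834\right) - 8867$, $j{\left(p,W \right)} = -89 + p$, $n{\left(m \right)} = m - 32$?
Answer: $- \frac{46296030}{2341007} \approx -19.776$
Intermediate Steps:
$n{\left(m \right)} = -32 + m$
$l = 4158$ ($l = 13025 - 8867 = 4158$)
$\frac{l + n{\left(-151 \right)}}{j{\left(-112,0 \right)} + \frac{1}{-8503 - 49731}} = \frac{4158 - 183}{\left(-89 - 112\right) + \frac{1}{-8503 - 49731}} = \frac{4158 - 183}{-201 + \frac{1}{-58234}} = \frac{3975}{-201 - \frac{1}{58234}} = \frac{3975}{- \frac{11705035}{58234}} = 3975 \left(- \frac{58234}{11705035}\right) = - \frac{46296030}{2341007}$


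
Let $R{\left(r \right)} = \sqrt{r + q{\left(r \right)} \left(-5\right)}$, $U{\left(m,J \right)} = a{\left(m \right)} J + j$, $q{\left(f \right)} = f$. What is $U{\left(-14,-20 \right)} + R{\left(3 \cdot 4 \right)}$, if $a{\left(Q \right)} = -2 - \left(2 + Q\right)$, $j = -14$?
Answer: $-214 + 4 i \sqrt{3} \approx -214.0 + 6.9282 i$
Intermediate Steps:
$a{\left(Q \right)} = -4 - Q$ ($a{\left(Q \right)} = -2 - \left(2 + Q\right) = -4 - Q$)
$U{\left(m,J \right)} = -14 + J \left(-4 - m\right)$ ($U{\left(m,J \right)} = \left(-4 - m\right) J - 14 = J \left(-4 - m\right) - 14 = -14 + J \left(-4 - m\right)$)
$R{\left(r \right)} = 2 \sqrt{- r}$ ($R{\left(r \right)} = \sqrt{r + r \left(-5\right)} = \sqrt{r - 5 r} = \sqrt{- 4 r} = 2 \sqrt{- r}$)
$U{\left(-14,-20 \right)} + R{\left(3 \cdot 4 \right)} = \left(-14 - - 20 \left(4 - 14\right)\right) + 2 \sqrt{- 3 \cdot 4} = \left(-14 - \left(-20\right) \left(-10\right)\right) + 2 \sqrt{\left(-1\right) 12} = \left(-14 - 200\right) + 2 \sqrt{-12} = -214 + 2 \cdot 2 i \sqrt{3} = -214 + 4 i \sqrt{3}$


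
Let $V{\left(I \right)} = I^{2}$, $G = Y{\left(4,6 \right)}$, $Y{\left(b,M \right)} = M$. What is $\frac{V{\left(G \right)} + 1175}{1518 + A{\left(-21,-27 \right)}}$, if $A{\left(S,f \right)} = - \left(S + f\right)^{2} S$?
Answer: $\frac{1211}{49902} \approx 0.024268$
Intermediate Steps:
$A{\left(S,f \right)} = - S \left(S + f\right)^{2}$
$G = 6$
$\frac{V{\left(G \right)} + 1175}{1518 + A{\left(-21,-27 \right)}} = \frac{6^{2} + 1175}{1518 - - 21 \left(-21 - 27\right)^{2}} = \frac{36 + 1175}{1518 - - 21 \left(-48\right)^{2}} = \frac{1}{1518 - \left(-21\right) 2304} \cdot 1211 = \frac{1}{1518 + 48384} \cdot 1211 = \frac{1}{49902} \cdot 1211 = \frac{1211}{49902}$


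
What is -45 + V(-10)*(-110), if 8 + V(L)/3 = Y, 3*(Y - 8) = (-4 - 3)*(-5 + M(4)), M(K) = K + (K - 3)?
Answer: -45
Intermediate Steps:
M(K) = -3 + 2*K (M(K) = K + (-3 + K) = -3 + 2*K)
Y = 8 (Y = 8 + ((-4 - 3)*(-5 + (-3 + 2*4)))/3 = 8 + (-7*(-5 + (-3 + 8)))/3 = 8 + (-7*(-5 + 5))/3 = 8 + (-7*0)/3 = 8 + (⅓)*0 = 8 + 0 = 8)
V(L) = 0 (V(L) = -24 + 3*8 = -24 + 24 = 0)
-45 + V(-10)*(-110) = -45 + 0*(-110) = -45 + 0 = -45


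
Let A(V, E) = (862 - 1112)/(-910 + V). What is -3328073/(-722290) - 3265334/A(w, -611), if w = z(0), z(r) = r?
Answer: -42925012686087/3611450 ≈ -1.1886e+7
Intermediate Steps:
w = 0
A(V, E) = -250/(-910 + V)
-3328073/(-722290) - 3265334/A(w, -611) = -3328073/(-722290) - 3265334/((-250/(-910 + 0))) = -3328073*(-1/722290) - 3265334/((-250/(-910))) = 3328073/722290 - 3265334/((-250*(-1/910))) = 3328073/722290 - 3265334/25/91 = 3328073/722290 - 3265334*91/25 = 3328073/722290 - 297145394/25 = -42925012686087/3611450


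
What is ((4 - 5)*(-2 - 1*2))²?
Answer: 16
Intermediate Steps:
((4 - 5)*(-2 - 1*2))² = (-(-2 - 2))² = (-1*(-4))² = 4² = 16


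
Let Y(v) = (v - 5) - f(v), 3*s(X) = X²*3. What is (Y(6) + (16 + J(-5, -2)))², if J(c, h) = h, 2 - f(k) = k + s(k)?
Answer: 3025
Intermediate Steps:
s(X) = X² (s(X) = (X²*3)/3 = (3*X²)/3 = X²)
f(k) = 2 - k - k² (f(k) = 2 - (k + k²) = 2 + (-k - k²) = 2 - k - k²)
Y(v) = -7 + v² + 2*v (Y(v) = (v - 5) - (2 - v - v²) = (-5 + v) + (-2 + v + v²) = -7 + v² + 2*v)
(Y(6) + (16 + J(-5, -2)))² = ((-7 + 6² + 2*6) + (16 - 2))² = ((-7 + 36 + 12) + 14)² = (41 + 14)² = 55² = 3025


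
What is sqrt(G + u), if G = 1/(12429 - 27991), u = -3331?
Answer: I*sqrt(806687751926)/15562 ≈ 57.715*I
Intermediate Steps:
G = -1/15562 (G = 1/(-15562) = -1/15562 ≈ -6.4259e-5)
sqrt(G + u) = sqrt(-1/15562 - 3331) = sqrt(-51837023/15562) = I*sqrt(806687751926)/15562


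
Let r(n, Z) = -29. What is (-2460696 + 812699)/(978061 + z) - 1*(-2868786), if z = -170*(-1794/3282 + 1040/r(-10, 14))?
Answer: 2634753171967271/918421489 ≈ 2.8688e+6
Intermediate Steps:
z = 98183670/15863 (z = -170*(-1794/3282 + 1040/(-29)) = -170*(-1794*1/3282 + 1040*(-1/29)) = -170*(-299/547 - 1040/29) = -170*(-577551/15863) = 98183670/15863 ≈ 6189.5)
(-2460696 + 812699)/(978061 + z) - 1*(-2868786) = (-2460696 + 812699)/(978061 + 98183670/15863) - 1*(-2868786) = -1647997/15613165313/15863 + 2868786 = -1647997*15863/15613165313 + 2868786 = -1537775083/918421489 + 2868786 = 2634753171967271/918421489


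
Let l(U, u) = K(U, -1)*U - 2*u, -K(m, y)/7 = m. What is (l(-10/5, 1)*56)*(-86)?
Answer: 144480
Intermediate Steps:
K(m, y) = -7*m
l(U, u) = -7*U**2 - 2*u (l(U, u) = (-7*U)*U - 2*u = -7*U**2 - 2*u)
(l(-10/5, 1)*56)*(-86) = ((-7*(-10/5)**2 - 2*1)*56)*(-86) = ((-7*(-10*1/5)**2 - 2)*56)*(-86) = ((-7*(-2)**2 - 2)*56)*(-86) = ((-7*4 - 2)*56)*(-86) = ((-28 - 2)*56)*(-86) = -30*56*(-86) = -1680*(-86) = 144480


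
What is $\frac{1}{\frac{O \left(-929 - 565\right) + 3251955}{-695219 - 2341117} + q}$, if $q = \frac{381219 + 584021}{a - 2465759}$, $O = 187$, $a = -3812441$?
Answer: $- \frac{158856038960}{179943549017} \approx -0.88281$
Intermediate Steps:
$q = - \frac{24131}{156955}$ ($q = \frac{381219 + 584021}{-3812441 - 2465759} = \frac{965240}{-6278200} = 965240 \left(- \frac{1}{6278200}\right) = - \frac{24131}{156955} \approx -0.15374$)
$\frac{1}{\frac{O \left(-929 - 565\right) + 3251955}{-695219 - 2341117} + q} = \frac{1}{\frac{187 \left(-929 - 565\right) + 3251955}{-695219 - 2341117} - \frac{24131}{156955}} = \frac{1}{\frac{187 \left(-1494\right) + 3251955}{-3036336} - \frac{24131}{156955}} = \frac{1}{\left(-279378 + 3251955\right) \left(- \frac{1}{3036336}\right) - \frac{24131}{156955}} = \frac{1}{2972577 \left(- \frac{1}{3036336}\right) - \frac{24131}{156955}} = \frac{1}{- \frac{990859}{1012112} - \frac{24131}{156955}} = \frac{1}{- \frac{179943549017}{158856038960}} = - \frac{158856038960}{179943549017}$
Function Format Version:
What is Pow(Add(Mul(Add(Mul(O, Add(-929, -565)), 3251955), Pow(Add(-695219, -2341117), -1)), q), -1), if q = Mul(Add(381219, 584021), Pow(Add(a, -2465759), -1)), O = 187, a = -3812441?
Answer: Rational(-158856038960, 179943549017) ≈ -0.88281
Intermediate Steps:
q = Rational(-24131, 156955) (q = Mul(Add(381219, 584021), Pow(Add(-3812441, -2465759), -1)) = Mul(965240, Pow(-6278200, -1)) = Mul(965240, Rational(-1, 6278200)) = Rational(-24131, 156955) ≈ -0.15374)
Pow(Add(Mul(Add(Mul(O, Add(-929, -565)), 3251955), Pow(Add(-695219, -2341117), -1)), q), -1) = Pow(Add(Mul(Add(Mul(187, Add(-929, -565)), 3251955), Pow(Add(-695219, -2341117), -1)), Rational(-24131, 156955)), -1) = Pow(Add(Mul(Add(Mul(187, -1494), 3251955), Pow(-3036336, -1)), Rational(-24131, 156955)), -1) = Pow(Add(Mul(Add(-279378, 3251955), Rational(-1, 3036336)), Rational(-24131, 156955)), -1) = Pow(Add(Mul(2972577, Rational(-1, 3036336)), Rational(-24131, 156955)), -1) = Pow(Add(Rational(-990859, 1012112), Rational(-24131, 156955)), -1) = Pow(Rational(-179943549017, 158856038960), -1) = Rational(-158856038960, 179943549017)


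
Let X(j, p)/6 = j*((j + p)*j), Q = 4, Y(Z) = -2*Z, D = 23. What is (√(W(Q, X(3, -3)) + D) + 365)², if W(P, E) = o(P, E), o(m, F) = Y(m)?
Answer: (365 + √15)² ≈ 1.3607e+5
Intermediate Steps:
X(j, p) = 6*j²*(j + p) (X(j, p) = 6*(j*((j + p)*j)) = 6*(j*(j*(j + p))) = 6*(j²*(j + p)) = 6*j²*(j + p))
o(m, F) = -2*m
W(P, E) = -2*P
(√(W(Q, X(3, -3)) + D) + 365)² = (√(-2*4 + 23) + 365)² = (√(-8 + 23) + 365)² = (√15 + 365)² = (365 + √15)²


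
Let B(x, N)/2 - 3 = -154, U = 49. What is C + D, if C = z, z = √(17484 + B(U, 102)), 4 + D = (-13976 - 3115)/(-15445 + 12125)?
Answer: 3811/3320 + 11*√142 ≈ 132.23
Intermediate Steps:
D = 3811/3320 (D = -4 + (-13976 - 3115)/(-15445 + 12125) = -4 - 17091/(-3320) = -4 - 17091*(-1/3320) = -4 + 17091/3320 = 3811/3320 ≈ 1.1479)
B(x, N) = -302 (B(x, N) = 6 + 2*(-154) = 6 - 308 = -302)
z = 11*√142 (z = √(17484 - 302) = √17182 = 11*√142 ≈ 131.08)
C = 11*√142 ≈ 131.08
C + D = 11*√142 + 3811/3320 = 3811/3320 + 11*√142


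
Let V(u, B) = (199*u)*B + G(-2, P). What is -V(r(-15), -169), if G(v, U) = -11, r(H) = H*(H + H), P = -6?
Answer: 15133961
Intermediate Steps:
r(H) = 2*H² (r(H) = H*(2*H) = 2*H²)
V(u, B) = -11 + 199*B*u (V(u, B) = (199*u)*B - 11 = 199*B*u - 11 = -11 + 199*B*u)
-V(r(-15), -169) = -(-11 + 199*(-169)*(2*(-15)²)) = -(-11 + 199*(-169)*(2*225)) = -(-11 + 199*(-169)*450) = -(-11 - 15133950) = -1*(-15133961) = 15133961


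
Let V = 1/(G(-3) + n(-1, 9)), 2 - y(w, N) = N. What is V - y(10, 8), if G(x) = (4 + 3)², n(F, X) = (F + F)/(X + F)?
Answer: 1174/195 ≈ 6.0205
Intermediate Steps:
y(w, N) = 2 - N
n(F, X) = 2*F/(F + X) (n(F, X) = (2*F)/(F + X) = 2*F/(F + X))
G(x) = 49 (G(x) = 7² = 49)
V = 4/195 (V = 1/(49 + 2*(-1)/(-1 + 9)) = 1/(49 + 2*(-1)/8) = 1/(49 + 2*(-1)*(⅛)) = 1/(49 - ¼) = 1/(195/4) = 4/195 ≈ 0.020513)
V - y(10, 8) = 4/195 - (2 - 1*8) = 4/195 - (2 - 8) = 4/195 - 1*(-6) = 4/195 + 6 = 1174/195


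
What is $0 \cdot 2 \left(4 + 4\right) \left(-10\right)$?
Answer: $0$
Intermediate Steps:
$0 \cdot 2 \left(4 + 4\right) \left(-10\right) = 0 \cdot 2 \cdot 8 \left(-10\right) = 0 \cdot 16 \left(-10\right) = 0 \left(-10\right) = 0$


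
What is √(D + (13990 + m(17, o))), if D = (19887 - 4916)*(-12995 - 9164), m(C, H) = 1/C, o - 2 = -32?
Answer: I*√95869507294/17 ≈ 18213.0*I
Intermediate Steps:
o = -30 (o = 2 - 32 = -30)
D = -331742389 (D = 14971*(-22159) = -331742389)
√(D + (13990 + m(17, o))) = √(-331742389 + (13990 + 1/17)) = √(-331742389 + 237831/17) = √(-5639382782/17) = I*√95869507294/17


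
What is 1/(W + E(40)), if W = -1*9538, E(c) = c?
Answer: -1/9498 ≈ -0.00010529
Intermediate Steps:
W = -9538
1/(W + E(40)) = 1/(-9538 + 40) = 1/(-9498) = -1/9498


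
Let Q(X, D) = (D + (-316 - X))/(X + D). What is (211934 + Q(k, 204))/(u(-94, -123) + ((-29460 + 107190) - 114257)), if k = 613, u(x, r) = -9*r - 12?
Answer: -173149353/28947944 ≈ -5.9814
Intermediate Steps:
u(x, r) = -12 - 9*r
Q(X, D) = (-316 + D - X)/(D + X)
(211934 + Q(k, 204))/(u(-94, -123) + ((-29460 + 107190) - 114257)) = (211934 + (-316 + 204 - 1*613)/(204 + 613))/((-12 - 9*(-123)) + ((-29460 + 107190) - 114257)) = (211934 + (-316 + 204 - 613)/817)/((-12 + 1107) + (77730 - 114257)) = (211934 + (1/817)*(-725))/(1095 - 36527) = (211934 - 725/817)/(-35432) = (173149353/817)*(-1/35432) = -173149353/28947944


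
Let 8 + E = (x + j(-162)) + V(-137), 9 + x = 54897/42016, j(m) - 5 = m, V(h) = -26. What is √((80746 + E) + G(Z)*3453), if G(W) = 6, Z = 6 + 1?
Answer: √11173007955746/10504 ≈ 318.22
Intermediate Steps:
Z = 7
j(m) = 5 + m
x = -323247/42016 (x = -9 + 54897/42016 = -323247/42016 ≈ -7.6934)
E = -8348303/42016 (E = -8 + ((-323247/42016 + (5 - 162)) - 26) = -8 + ((-323247/42016 - 157) - 26) = -8 + (-6919759/42016 - 26) = -8 - 8012175/42016 = -8348303/42016 ≈ -198.69)
√((80746 + E) + G(Z)*3453) = √((80746 - 8348303/42016) + 6*3453) = √(3384275633/42016 + 20718) = √(4254763121/42016) = √11173007955746/10504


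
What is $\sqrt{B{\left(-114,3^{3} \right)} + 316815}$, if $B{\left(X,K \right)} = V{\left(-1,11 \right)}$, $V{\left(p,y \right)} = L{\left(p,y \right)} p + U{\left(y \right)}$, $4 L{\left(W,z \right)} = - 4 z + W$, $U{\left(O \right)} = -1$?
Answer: $\frac{\sqrt{1267301}}{2} \approx 562.87$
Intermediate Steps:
$L{\left(W,z \right)} = - z + \frac{W}{4}$ ($L{\left(W,z \right)} = \frac{- 4 z + W}{4} = \frac{W - 4 z}{4} = - z + \frac{W}{4}$)
$V{\left(p,y \right)} = -1 + p \left(- y + \frac{p}{4}\right)$ ($V{\left(p,y \right)} = \left(- y + \frac{p}{4}\right) p - 1 = p \left(- y + \frac{p}{4}\right) - 1 = -1 + p \left(- y + \frac{p}{4}\right)$)
$B{\left(X,K \right)} = \frac{41}{4}$ ($B{\left(X,K \right)} = -1 + \frac{1}{4} \left(-1\right) \left(-1 - 44\right) = -1 + \frac{1}{4} \left(-1\right) \left(-45\right) = -1 + \frac{45}{4} = \frac{41}{4}$)
$\sqrt{B{\left(-114,3^{3} \right)} + 316815} = \sqrt{\frac{41}{4} + 316815} = \sqrt{\frac{1267301}{4}} = \frac{\sqrt{1267301}}{2}$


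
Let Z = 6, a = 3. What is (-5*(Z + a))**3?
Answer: -91125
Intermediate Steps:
(-5*(Z + a))**3 = (-5*(6 + 3))**3 = (-5*9)**3 = (-45)**3 = -91125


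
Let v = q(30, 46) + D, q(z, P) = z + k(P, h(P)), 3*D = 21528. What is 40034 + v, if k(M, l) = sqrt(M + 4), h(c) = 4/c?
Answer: 47240 + 5*sqrt(2) ≈ 47247.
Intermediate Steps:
D = 7176 (D = (1/3)*21528 = 7176)
k(M, l) = sqrt(4 + M)
q(z, P) = z + sqrt(4 + P)
v = 7206 + 5*sqrt(2) (v = (30 + sqrt(4 + 46)) + 7176 = (30 + sqrt(50)) + 7176 = (30 + 5*sqrt(2)) + 7176 = 7206 + 5*sqrt(2) ≈ 7213.1)
40034 + v = 40034 + (7206 + 5*sqrt(2)) = 47240 + 5*sqrt(2)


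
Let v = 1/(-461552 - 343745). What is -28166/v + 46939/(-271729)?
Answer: 6163355901370219/271729 ≈ 2.2682e+10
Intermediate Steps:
v = -1/805297 (v = 1/(-805297) = -1/805297 ≈ -1.2418e-6)
-28166/v + 46939/(-271729) = -28166/(-1/805297) + 46939/(-271729) = -28166*(-805297) + 46939*(-1/271729) = 22681995302 - 46939/271729 = 6163355901370219/271729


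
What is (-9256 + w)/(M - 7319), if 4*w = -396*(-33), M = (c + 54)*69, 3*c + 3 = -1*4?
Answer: 5989/3754 ≈ 1.5954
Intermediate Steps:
c = -7/3 (c = -1 + (-1*4)/3 = -1 + (1/3)*(-4) = -1 - 4/3 = -7/3 ≈ -2.3333)
M = 3565 (M = (-7/3 + 54)*69 = (155/3)*69 = 3565)
w = 3267 (w = (-396*(-33))/4 = (1/4)*13068 = 3267)
(-9256 + w)/(M - 7319) = (-9256 + 3267)/(3565 - 7319) = -5989/(-3754) = -5989*(-1/3754) = 5989/3754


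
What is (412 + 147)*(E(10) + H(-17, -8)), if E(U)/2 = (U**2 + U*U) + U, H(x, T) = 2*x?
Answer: 215774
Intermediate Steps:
E(U) = 2*U + 4*U**2 (E(U) = 2*((U**2 + U*U) + U) = 2*((U**2 + U**2) + U) = 2*(2*U**2 + U) = 2*(U + 2*U**2) = 2*U + 4*U**2)
(412 + 147)*(E(10) + H(-17, -8)) = (412 + 147)*(2*10*(1 + 2*10) + 2*(-17)) = 559*(2*10*(1 + 20) - 34) = 559*(2*10*21 - 34) = 559*(420 - 34) = 559*386 = 215774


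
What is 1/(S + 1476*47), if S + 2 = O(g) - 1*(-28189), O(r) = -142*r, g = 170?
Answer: 1/73419 ≈ 1.3620e-5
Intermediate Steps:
S = 4047 (S = -2 + (-142*170 - 1*(-28189)) = -2 + (-24140 + 28189) = -2 + 4049 = 4047)
1/(S + 1476*47) = 1/(4047 + 1476*47) = 1/(4047 + 69372) = 1/73419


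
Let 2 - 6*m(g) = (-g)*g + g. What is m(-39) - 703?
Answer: -1328/3 ≈ -442.67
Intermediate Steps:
m(g) = ⅓ - g/6 + g²/6 (m(g) = ⅓ - ((-g)*g + g)/6 = ⅓ - (-g² + g)/6 = ⅓ - (g - g²)/6 = ⅓ + (-g/6 + g²/6) = ⅓ - g/6 + g²/6)
m(-39) - 703 = (⅓ - ⅙*(-39) + (⅙)*(-39)²) - 703 = (⅓ + 13/2 + (⅙)*1521) - 703 = (⅓ + 13/2 + 507/2) - 703 = 781/3 - 703 = -1328/3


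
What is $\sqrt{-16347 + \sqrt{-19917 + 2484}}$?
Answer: $\sqrt{-16347 + 3 i \sqrt{1937}} \approx 0.5163 + 127.86 i$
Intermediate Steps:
$\sqrt{-16347 + \sqrt{-19917 + 2484}} = \sqrt{-16347 + \sqrt{-17433}} = \sqrt{-16347 + 3 i \sqrt{1937}}$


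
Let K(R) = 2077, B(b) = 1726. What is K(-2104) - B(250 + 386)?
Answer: 351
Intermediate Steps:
K(-2104) - B(250 + 386) = 2077 - 1*1726 = 2077 - 1726 = 351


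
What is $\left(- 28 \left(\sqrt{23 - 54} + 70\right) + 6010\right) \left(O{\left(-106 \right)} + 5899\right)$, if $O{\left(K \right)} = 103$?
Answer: $24308100 - 168056 i \sqrt{31} \approx 2.4308 \cdot 10^{7} - 9.357 \cdot 10^{5} i$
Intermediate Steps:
$\left(- 28 \left(\sqrt{23 - 54} + 70\right) + 6010\right) \left(O{\left(-106 \right)} + 5899\right) = \left(- 28 \left(\sqrt{23 - 54} + 70\right) + 6010\right) \left(103 + 5899\right) = \left(- 28 \left(\sqrt{-31} + 70\right) + 6010\right) 6002 = \left(- 28 \left(i \sqrt{31} + 70\right) + 6010\right) 6002 = \left(- 28 \left(70 + i \sqrt{31}\right) + 6010\right) 6002 = \left(\left(-1960 - 28 i \sqrt{31}\right) + 6010\right) 6002 = \left(4050 - 28 i \sqrt{31}\right) 6002 = 24308100 - 168056 i \sqrt{31}$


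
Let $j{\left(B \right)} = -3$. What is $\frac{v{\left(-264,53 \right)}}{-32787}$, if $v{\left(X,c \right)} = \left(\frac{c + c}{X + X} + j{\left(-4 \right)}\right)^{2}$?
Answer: $- \frac{714025}{2285122752} \approx -0.00031247$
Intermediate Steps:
$v{\left(X,c \right)} = \left(-3 + \frac{c}{X}\right)^{2}$ ($v{\left(X,c \right)} = \left(\frac{c + c}{X + X} - 3\right)^{2} = \left(\frac{2 c}{2 X} - 3\right)^{2} = \left(2 c \frac{1}{2 X} - 3\right)^{2} = \left(\frac{c}{X} - 3\right)^{2} = \left(-3 + \frac{c}{X}\right)^{2}$)
$\frac{v{\left(-264,53 \right)}}{-32787} = \frac{\frac{1}{69696} \left(53 - -792\right)^{2}}{-32787} = \frac{\left(53 + 792\right)^{2}}{69696} \left(- \frac{1}{32787}\right) = \frac{845^{2}}{69696} \left(- \frac{1}{32787}\right) = \frac{1}{69696} \cdot 714025 \left(- \frac{1}{32787}\right) = \frac{714025}{69696} \left(- \frac{1}{32787}\right) = - \frac{714025}{2285122752}$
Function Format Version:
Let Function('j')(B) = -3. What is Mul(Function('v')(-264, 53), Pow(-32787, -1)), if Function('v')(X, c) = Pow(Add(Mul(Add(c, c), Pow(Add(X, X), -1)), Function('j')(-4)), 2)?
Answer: Rational(-714025, 2285122752) ≈ -0.00031247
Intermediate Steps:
Function('v')(X, c) = Pow(Add(-3, Mul(c, Pow(X, -1))), 2) (Function('v')(X, c) = Pow(Add(Mul(Add(c, c), Pow(Add(X, X), -1)), -3), 2) = Pow(Add(Mul(Mul(2, c), Pow(Mul(2, X), -1)), -3), 2) = Pow(Add(Mul(Mul(2, c), Mul(Rational(1, 2), Pow(X, -1))), -3), 2) = Pow(Add(Mul(c, Pow(X, -1)), -3), 2) = Pow(Add(-3, Mul(c, Pow(X, -1))), 2))
Mul(Function('v')(-264, 53), Pow(-32787, -1)) = Mul(Mul(Pow(-264, -2), Pow(Add(53, Mul(-3, -264)), 2)), Pow(-32787, -1)) = Mul(Mul(Rational(1, 69696), Pow(Add(53, 792), 2)), Rational(-1, 32787)) = Mul(Mul(Rational(1, 69696), Pow(845, 2)), Rational(-1, 32787)) = Mul(Mul(Rational(1, 69696), 714025), Rational(-1, 32787)) = Mul(Rational(714025, 69696), Rational(-1, 32787)) = Rational(-714025, 2285122752)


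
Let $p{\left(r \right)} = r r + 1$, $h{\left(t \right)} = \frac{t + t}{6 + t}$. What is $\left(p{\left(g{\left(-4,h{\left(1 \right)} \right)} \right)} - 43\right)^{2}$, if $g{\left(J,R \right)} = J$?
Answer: $676$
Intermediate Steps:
$h{\left(t \right)} = \frac{2 t}{6 + t}$
$p{\left(r \right)} = 1 + r^{2}$ ($p{\left(r \right)} = r^{2} + 1 = 1 + r^{2}$)
$\left(p{\left(g{\left(-4,h{\left(1 \right)} \right)} \right)} - 43\right)^{2} = \left(\left(1 + \left(-4\right)^{2}\right) - 43\right)^{2} = \left(\left(1 + 16\right) - 43\right)^{2} = \left(17 - 43\right)^{2} = \left(-26\right)^{2} = 676$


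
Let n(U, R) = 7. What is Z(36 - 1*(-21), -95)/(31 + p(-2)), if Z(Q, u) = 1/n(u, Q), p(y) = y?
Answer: 1/203 ≈ 0.0049261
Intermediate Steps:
Z(Q, u) = 1/7
Z(36 - 1*(-21), -95)/(31 + p(-2)) = (1/7)/(31 - 2) = (1/7)/29 = (1/29)*(1/7) = 1/203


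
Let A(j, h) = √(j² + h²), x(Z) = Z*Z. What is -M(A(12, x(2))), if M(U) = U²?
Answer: -160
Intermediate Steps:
x(Z) = Z²
A(j, h) = √(h² + j²)
-M(A(12, x(2))) = -(√((2²)² + 12²))² = -(√(4² + 144))² = -(√(16 + 144))² = -(√160)² = -(4*√10)² = -1*160 = -160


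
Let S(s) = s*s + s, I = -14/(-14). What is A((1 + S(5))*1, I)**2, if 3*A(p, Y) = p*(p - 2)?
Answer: 808201/9 ≈ 89800.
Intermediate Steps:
I = 1 (I = -14*(-1/14) = 1)
S(s) = s + s**2 (S(s) = s**2 + s = s + s**2)
A(p, Y) = p*(-2 + p)/3 (A(p, Y) = (p*(p - 2))/3 = (p*(-2 + p))/3 = p*(-2 + p)/3)
A((1 + S(5))*1, I)**2 = (((1 + 5*(1 + 5))*1)*(-2 + (1 + 5*(1 + 5))*1)/3)**2 = (((1 + 5*6)*1)*(-2 + (1 + 5*6)*1)/3)**2 = (((1 + 30)*1)*(-2 + (1 + 30)*1)/3)**2 = ((31*1)*(-2 + 31*1)/3)**2 = ((1/3)*31*(-2 + 31))**2 = ((1/3)*31*29)**2 = (899/3)**2 = 808201/9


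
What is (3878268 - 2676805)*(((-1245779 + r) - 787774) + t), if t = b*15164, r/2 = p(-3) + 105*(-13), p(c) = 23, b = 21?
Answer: -2063864731159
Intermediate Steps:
r = -2684 (r = 2*(23 + 105*(-13)) = 2*(23 - 1365) = 2*(-1342) = -2684)
t = 318444 (t = 21*15164 = 318444)
(3878268 - 2676805)*(((-1245779 + r) - 787774) + t) = (3878268 - 2676805)*(((-1245779 - 2684) - 787774) + 318444) = 1201463*((-1248463 - 787774) + 318444) = 1201463*(-2036237 + 318444) = 1201463*(-1717793) = -2063864731159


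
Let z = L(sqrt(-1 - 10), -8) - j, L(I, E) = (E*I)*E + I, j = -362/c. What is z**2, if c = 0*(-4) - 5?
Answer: (362 - 325*I*sqrt(11))**2/25 ≈ -41233.0 - 31216.0*I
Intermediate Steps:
c = -5 (c = 0 - 5 = -5)
j = 362/5 (j = -362/(-5) = -362*(-1/5) = 362/5 ≈ 72.400)
L(I, E) = I + I*E**2 (L(I, E) = I*E**2 + I = I + I*E**2)
z = -362/5 + 65*I*sqrt(11) (z = sqrt(-1 - 10)*(1 + (-8)**2) - 1*362/5 = sqrt(-11)*(1 + 64) - 362/5 = (I*sqrt(11))*65 - 362/5 = 65*I*sqrt(11) - 362/5 = -362/5 + 65*I*sqrt(11) ≈ -72.4 + 215.58*I)
z**2 = (-362/5 + 65*I*sqrt(11))**2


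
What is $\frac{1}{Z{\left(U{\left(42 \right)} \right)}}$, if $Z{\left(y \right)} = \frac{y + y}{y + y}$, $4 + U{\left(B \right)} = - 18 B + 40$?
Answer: $1$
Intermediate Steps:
$U{\left(B \right)} = 36 - 18 B$ ($U{\left(B \right)} = -4 - \left(-40 + 18 B\right) = 36 - 18 B$)
$Z{\left(y \right)} = 1$ ($Z{\left(y \right)} = \frac{2 y}{2 y} = 2 y \frac{1}{2 y} = 1$)
$\frac{1}{Z{\left(U{\left(42 \right)} \right)}} = 1^{-1} = 1$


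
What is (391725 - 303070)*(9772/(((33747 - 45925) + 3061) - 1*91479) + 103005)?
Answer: 229658144623810/25149 ≈ 9.1319e+9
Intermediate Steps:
(391725 - 303070)*(9772/(((33747 - 45925) + 3061) - 1*91479) + 103005) = 88655*(9772/((-12178 + 3061) - 91479) + 103005) = 88655*(9772/(-9117 - 91479) + 103005) = 88655*(9772/(-100596) + 103005) = 88655*(9772*(-1/100596) + 103005) = 88655*(-2443/25149 + 103005) = 88655*(2590470302/25149) = 229658144623810/25149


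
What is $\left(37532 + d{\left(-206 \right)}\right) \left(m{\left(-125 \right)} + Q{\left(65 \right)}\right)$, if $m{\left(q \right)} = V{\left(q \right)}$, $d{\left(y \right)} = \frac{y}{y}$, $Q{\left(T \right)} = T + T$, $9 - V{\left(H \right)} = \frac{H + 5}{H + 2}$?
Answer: $\frac{212399247}{41} \approx 5.1805 \cdot 10^{6}$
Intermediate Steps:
$V{\left(H \right)} = 9 - \frac{5 + H}{2 + H}$ ($V{\left(H \right)} = 9 - \frac{H + 5}{H + 2} = 9 - \frac{5 + H}{2 + H}$)
$Q{\left(T \right)} = 2 T$
$d{\left(y \right)} = 1$
$m{\left(q \right)} = \frac{13 + 8 q}{2 + q}$
$\left(37532 + d{\left(-206 \right)}\right) \left(m{\left(-125 \right)} + Q{\left(65 \right)}\right) = \left(37532 + 1\right) \left(\frac{13 + 8 \left(-125\right)}{2 - 125} + 2 \cdot 65\right) = 37533 \left(\frac{13 - 1000}{-123} + 130\right) = 37533 \left(\left(- \frac{1}{123}\right) \left(-987\right) + 130\right) = 37533 \left(\frac{329}{41} + 130\right) = 37533 \cdot \frac{5659}{41} = \frac{212399247}{41}$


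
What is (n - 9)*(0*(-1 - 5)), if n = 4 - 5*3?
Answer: 0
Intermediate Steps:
n = -11 (n = 4 - 15 = -11)
(n - 9)*(0*(-1 - 5)) = (-11 - 9)*(0*(-1 - 5)) = -0*(-6) = -20*0 = 0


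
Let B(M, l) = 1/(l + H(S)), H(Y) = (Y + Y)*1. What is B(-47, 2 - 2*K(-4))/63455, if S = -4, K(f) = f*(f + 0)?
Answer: -1/2411290 ≈ -4.1472e-7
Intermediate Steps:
K(f) = f² (K(f) = f*f = f²)
H(Y) = 2*Y (H(Y) = (2*Y)*1 = 2*Y)
B(M, l) = 1/(-8 + l) (B(M, l) = 1/(l + 2*(-4)) = 1/(l - 8) = 1/(-8 + l))
B(-47, 2 - 2*K(-4))/63455 = 1/((-8 + (2 - 2*(-4)²))*63455) = (1/63455)/(-8 + (2 - 2*16)) = (1/63455)/(-8 + (2 - 32)) = (1/63455)/(-8 - 30) = (1/63455)/(-38) = -1/38*1/63455 = -1/2411290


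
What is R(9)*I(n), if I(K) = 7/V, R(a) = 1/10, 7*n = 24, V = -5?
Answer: -7/50 ≈ -0.14000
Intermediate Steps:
n = 24/7 (n = (1/7)*24 = 24/7 ≈ 3.4286)
R(a) = 1/10 (R(a) = 1*(1/10) = 1/10)
I(K) = -7/5 (I(K) = 7/(-5) = 7*(-1/5) = -7/5)
R(9)*I(n) = (1/10)*(-7/5) = -7/50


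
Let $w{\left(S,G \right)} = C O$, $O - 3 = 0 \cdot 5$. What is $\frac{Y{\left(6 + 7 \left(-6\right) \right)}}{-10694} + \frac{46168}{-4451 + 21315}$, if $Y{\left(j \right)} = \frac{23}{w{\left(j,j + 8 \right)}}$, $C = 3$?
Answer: $\frac{277693591}{101443284} \approx 2.7374$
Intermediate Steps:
$O = 3$ ($O = 3 + 0 \cdot 5 = 3 + 0 = 3$)
$w{\left(S,G \right)} = 9$ ($w{\left(S,G \right)} = 3 \cdot 3 = 9$)
$Y{\left(j \right)} = \frac{23}{9}$
$\frac{Y{\left(6 + 7 \left(-6\right) \right)}}{-10694} + \frac{46168}{-4451 + 21315} = \frac{23}{9 \left(-10694\right)} + \frac{46168}{-4451 + 21315} = \frac{23}{9} \left(- \frac{1}{10694}\right) + \frac{46168}{16864} = - \frac{23}{96246} + 46168 \cdot \frac{1}{16864} = - \frac{23}{96246} + \frac{5771}{2108} = \frac{277693591}{101443284}$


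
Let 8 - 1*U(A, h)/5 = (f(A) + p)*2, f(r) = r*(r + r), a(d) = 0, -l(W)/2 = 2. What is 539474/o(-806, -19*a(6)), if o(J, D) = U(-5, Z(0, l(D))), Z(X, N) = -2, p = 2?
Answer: -269737/240 ≈ -1123.9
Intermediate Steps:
l(W) = -4 (l(W) = -2*2 = -4)
f(r) = 2*r**2 (f(r) = r*(2*r) = 2*r**2)
U(A, h) = 20 - 20*A**2 (U(A, h) = 40 - 5*(2*A**2 + 2)*2 = 40 - 5*(2 + 2*A**2)*2 = 40 - 5*(4 + 4*A**2) = 40 + (-20 - 20*A**2) = 20 - 20*A**2)
o(J, D) = -480 (o(J, D) = 20 - 20*(-5)**2 = 20 - 20*25 = 20 - 500 = -480)
539474/o(-806, -19*a(6)) = 539474/(-480) = 539474*(-1/480) = -269737/240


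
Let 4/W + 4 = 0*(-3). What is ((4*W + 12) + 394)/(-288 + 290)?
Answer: 201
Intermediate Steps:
W = -1 (W = 4/(-4 + 0*(-3)) = 4/(-4 + 0) = 4/(-4) = 4*(-¼) = -1)
((4*W + 12) + 394)/(-288 + 290) = ((4*(-1) + 12) + 394)/(-288 + 290) = ((-4 + 12) + 394)/2 = (8 + 394)*(½) = 402*(½) = 201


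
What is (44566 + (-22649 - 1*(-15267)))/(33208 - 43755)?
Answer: -37184/10547 ≈ -3.5256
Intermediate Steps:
(44566 + (-22649 - 1*(-15267)))/(33208 - 43755) = (44566 + (-22649 + 15267))/(-10547) = (44566 - 7382)*(-1/10547) = 37184*(-1/10547) = -37184/10547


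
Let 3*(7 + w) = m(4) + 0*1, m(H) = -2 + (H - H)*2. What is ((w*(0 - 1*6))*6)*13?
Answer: 3588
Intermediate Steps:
m(H) = -2 (m(H) = -2 + 0*2 = -2 + 0 = -2)
w = -23/3 (w = -7 + (-2 + 0*1)/3 = -7 + (-2 + 0)/3 = -7 + (⅓)*(-2) = -7 - ⅔ = -23/3 ≈ -7.6667)
((w*(0 - 1*6))*6)*13 = (-23*(0 - 1*6)/3*6)*13 = (-23*(0 - 6)/3*6)*13 = (-23/3*(-6)*6)*13 = (46*6)*13 = 276*13 = 3588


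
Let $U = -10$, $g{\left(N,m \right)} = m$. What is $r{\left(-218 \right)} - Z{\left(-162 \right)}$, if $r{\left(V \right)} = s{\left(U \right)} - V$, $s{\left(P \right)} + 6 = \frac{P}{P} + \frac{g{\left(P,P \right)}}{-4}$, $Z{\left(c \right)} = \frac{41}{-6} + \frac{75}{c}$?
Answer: $\frac{12031}{54} \approx 222.8$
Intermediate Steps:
$Z{\left(c \right)} = - \frac{41}{6} + \frac{75}{c}$ ($Z{\left(c \right)} = 41 \left(- \frac{1}{6}\right) + \frac{75}{c} = - \frac{41}{6} + \frac{75}{c}$)
$s{\left(P \right)} = -5 - \frac{P}{4}$ ($s{\left(P \right)} = -6 + \left(\frac{P}{P} + \frac{P}{-4}\right) = -6 + \left(1 + P \left(- \frac{1}{4}\right)\right) = -6 - \left(-1 + \frac{P}{4}\right) = -5 - \frac{P}{4}$)
$r{\left(V \right)} = - \frac{5}{2} - V$ ($r{\left(V \right)} = \left(-5 - - \frac{5}{2}\right) - V = \left(-5 + \frac{5}{2}\right) - V = - \frac{5}{2} - V$)
$r{\left(-218 \right)} - Z{\left(-162 \right)} = \left(- \frac{5}{2} - -218\right) - \left(- \frac{41}{6} + \frac{75}{-162}\right) = \left(- \frac{5}{2} + 218\right) - \left(- \frac{41}{6} + 75 \left(- \frac{1}{162}\right)\right) = \frac{431}{2} - \left(- \frac{41}{6} - \frac{25}{54}\right) = \frac{431}{2} - - \frac{197}{27} = \frac{431}{2} + \frac{197}{27} = \frac{12031}{54}$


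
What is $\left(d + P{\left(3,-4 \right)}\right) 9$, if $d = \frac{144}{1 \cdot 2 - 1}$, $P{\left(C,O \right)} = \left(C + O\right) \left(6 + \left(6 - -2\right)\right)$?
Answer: $1170$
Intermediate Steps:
$P{\left(C,O \right)} = 14 C + 14 O$ ($P{\left(C,O \right)} = \left(C + O\right) \left(6 + \left(6 + 2\right)\right) = \left(C + O\right) \left(6 + 8\right) = \left(C + O\right) 14 = 14 C + 14 O$)
$d = 144$ ($d = \frac{144}{2 - 1} = \frac{144}{1} = 144 \cdot 1 = 144$)
$\left(d + P{\left(3,-4 \right)}\right) 9 = \left(144 + \left(14 \cdot 3 + 14 \left(-4\right)\right)\right) 9 = \left(144 + \left(42 - 56\right)\right) 9 = \left(144 - 14\right) 9 = 130 \cdot 9 = 1170$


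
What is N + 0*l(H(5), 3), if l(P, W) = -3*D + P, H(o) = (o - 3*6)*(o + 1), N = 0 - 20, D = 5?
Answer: -20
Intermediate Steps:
N = -20
H(o) = (1 + o)*(-18 + o) (H(o) = (o - 18)*(1 + o) = (-18 + o)*(1 + o) = (1 + o)*(-18 + o))
l(P, W) = -15 + P (l(P, W) = -3*5 + P = -15 + P)
N + 0*l(H(5), 3) = -20 + 0*(-15 + (-18 + 5**2 - 17*5)) = -20 + 0*(-15 + (-18 + 25 - 85)) = -20 + 0*(-15 - 78) = -20 + 0*(-93) = -20 + 0 = -20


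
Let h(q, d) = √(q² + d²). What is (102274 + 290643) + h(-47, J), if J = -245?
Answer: 392917 + 29*√74 ≈ 3.9317e+5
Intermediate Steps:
h(q, d) = √(d² + q²)
(102274 + 290643) + h(-47, J) = (102274 + 290643) + √((-245)² + (-47)²) = 392917 + √(60025 + 2209) = 392917 + √62234 = 392917 + 29*√74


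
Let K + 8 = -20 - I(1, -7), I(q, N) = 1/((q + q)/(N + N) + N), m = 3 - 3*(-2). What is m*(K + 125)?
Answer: 43713/50 ≈ 874.26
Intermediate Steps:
m = 9 (m = 3 + 6 = 9)
I(q, N) = 1/(N + q/N) (I(q, N) = 1/((2*q)/((2*N)) + N) = 1/((2*q)*(1/(2*N)) + N) = 1/(q/N + N) = 1/(N + q/N))
K = -1393/50 (K = -8 + (-20 - (-7)/(1 + (-7)**2)) = -8 + (-20 - (-7)/(1 + 49)) = -8 + (-20 - (-7)/50) = -8 + (-20 - 1*(-7/50)) = -8 + (-20 + 7/50) = -8 - 993/50 = -1393/50 ≈ -27.860)
m*(K + 125) = 9*(-1393/50 + 125) = 9*(4857/50) = 43713/50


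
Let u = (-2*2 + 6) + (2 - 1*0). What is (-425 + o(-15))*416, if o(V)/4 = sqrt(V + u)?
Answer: -176800 + 1664*I*sqrt(11) ≈ -1.768e+5 + 5518.9*I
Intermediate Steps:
u = 4 (u = (-4 + 6) + (2 + 0) = 2 + 2 = 4)
o(V) = 4*sqrt(4 + V) (o(V) = 4*sqrt(V + 4) = 4*sqrt(4 + V))
(-425 + o(-15))*416 = (-425 + 4*sqrt(4 - 15))*416 = (-425 + 4*sqrt(-11))*416 = (-425 + 4*(I*sqrt(11)))*416 = (-425 + 4*I*sqrt(11))*416 = -176800 + 1664*I*sqrt(11)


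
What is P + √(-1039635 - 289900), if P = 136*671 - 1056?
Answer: 90200 + I*√1329535 ≈ 90200.0 + 1153.1*I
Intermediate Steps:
P = 90200 (P = 91256 - 1056 = 90200)
P + √(-1039635 - 289900) = 90200 + √(-1039635 - 289900) = 90200 + √(-1329535) = 90200 + I*√1329535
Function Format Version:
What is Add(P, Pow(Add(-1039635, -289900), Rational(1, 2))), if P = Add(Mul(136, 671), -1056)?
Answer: Add(90200, Mul(I, Pow(1329535, Rational(1, 2)))) ≈ Add(90200., Mul(1153.1, I))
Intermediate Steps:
P = 90200 (P = Add(91256, -1056) = 90200)
Add(P, Pow(Add(-1039635, -289900), Rational(1, 2))) = Add(90200, Pow(Add(-1039635, -289900), Rational(1, 2))) = Add(90200, Pow(-1329535, Rational(1, 2))) = Add(90200, Mul(I, Pow(1329535, Rational(1, 2))))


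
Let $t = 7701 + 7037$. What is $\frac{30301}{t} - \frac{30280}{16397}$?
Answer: $\frac{50578857}{241658986} \approx 0.2093$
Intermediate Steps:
$t = 14738$
$\frac{30301}{t} - \frac{30280}{16397} = \frac{30301}{14738} - \frac{30280}{16397} = \frac{50578857}{241658986}$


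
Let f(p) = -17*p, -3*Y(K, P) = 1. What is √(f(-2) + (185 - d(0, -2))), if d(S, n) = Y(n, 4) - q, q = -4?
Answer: √1938/3 ≈ 14.674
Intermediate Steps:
Y(K, P) = -⅓ (Y(K, P) = -⅓*1 = -⅓)
d(S, n) = 11/3 (d(S, n) = -⅓ - 1*(-4) = -⅓ + 4 = 11/3)
√(f(-2) + (185 - d(0, -2))) = √(-17*(-2) + (185 - 1*11/3)) = √(34 + (185 - 11/3)) = √(34 + 544/3) = √(646/3) = √1938/3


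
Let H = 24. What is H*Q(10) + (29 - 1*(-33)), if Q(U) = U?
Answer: 302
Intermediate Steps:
H*Q(10) + (29 - 1*(-33)) = 24*10 + (29 - 1*(-33)) = 240 + (29 + 33) = 240 + 62 = 302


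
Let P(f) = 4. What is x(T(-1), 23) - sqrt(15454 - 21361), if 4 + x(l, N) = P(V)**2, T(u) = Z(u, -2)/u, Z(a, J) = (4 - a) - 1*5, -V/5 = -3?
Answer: 12 - I*sqrt(5907) ≈ 12.0 - 76.857*I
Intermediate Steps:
V = 15 (V = -5*(-3) = 15)
Z(a, J) = -1 - a (Z(a, J) = (4 - a) - 5 = -1 - a)
T(u) = (-1 - u)/u
x(l, N) = 12 (x(l, N) = -4 + 4**2 = -4 + 16 = 12)
x(T(-1), 23) - sqrt(15454 - 21361) = 12 - sqrt(15454 - 21361) = 12 - sqrt(-5907) = 12 - I*sqrt(5907)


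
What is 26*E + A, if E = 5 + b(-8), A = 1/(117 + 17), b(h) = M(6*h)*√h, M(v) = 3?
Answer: 17421/134 + 156*I*√2 ≈ 130.01 + 220.62*I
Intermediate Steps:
b(h) = 3*√h
A = 1/134 ≈ 0.0074627
E = 5 + 6*I*√2 (E = 5 + 3*√(-8) = 5 + 3*(2*I*√2) = 5 + 6*I*√2 ≈ 5.0 + 8.4853*I)
26*E + A = 26*(5 + 6*I*√2) + 1/134 = (130 + 156*I*√2) + 1/134 = 17421/134 + 156*I*√2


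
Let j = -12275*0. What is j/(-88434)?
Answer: 0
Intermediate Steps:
j = 0
j/(-88434) = 0/(-88434) = 0*(-1/88434) = 0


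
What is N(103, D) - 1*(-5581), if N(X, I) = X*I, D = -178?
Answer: -12753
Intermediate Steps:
N(X, I) = I*X
N(103, D) - 1*(-5581) = -178*103 - 1*(-5581) = -18334 + 5581 = -12753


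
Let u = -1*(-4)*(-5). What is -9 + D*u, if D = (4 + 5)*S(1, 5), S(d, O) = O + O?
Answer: -1809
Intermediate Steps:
u = -20 (u = 4*(-5) = -20)
S(d, O) = 2*O
D = 90 (D = (4 + 5)*(2*5) = 9*10 = 90)
-9 + D*u = -9 + 90*(-20) = -9 - 1800 = -1809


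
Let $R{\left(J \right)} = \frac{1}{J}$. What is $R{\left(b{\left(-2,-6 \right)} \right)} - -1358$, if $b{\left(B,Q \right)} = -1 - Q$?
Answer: $\frac{6791}{5} \approx 1358.2$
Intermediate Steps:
$R{\left(b{\left(-2,-6 \right)} \right)} - -1358 = \frac{1}{-1 - -6} - -1358 = \frac{1}{-1 + 6} + 1358 = \frac{1}{5} + 1358 = \frac{6791}{5}$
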